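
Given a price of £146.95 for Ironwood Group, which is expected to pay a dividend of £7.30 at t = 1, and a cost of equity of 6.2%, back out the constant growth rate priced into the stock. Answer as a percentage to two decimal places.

1.23%

From P₀ = D₁/(r − g), the implied growth is g = r − D₁/P₀.
g = 0.062 − 7.30/146.95 = 0.062 − 0.04968 = 0.01232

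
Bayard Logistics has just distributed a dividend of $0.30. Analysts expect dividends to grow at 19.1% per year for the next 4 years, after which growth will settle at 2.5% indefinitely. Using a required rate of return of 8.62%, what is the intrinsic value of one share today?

Two-stage DDM. Project D₁…D_4 at 0.191, terminal growth 0.025, discount at r = 0.0862.
D_1 = 0.3573
D_2 = 0.4255
D_3 = 0.5068
D_4 = 0.6036
Terminal value at t=4: TV = D_5/(r−g) = 0.6187/(0.0862−0.025) = 10.1098
P₀ = 0.3573/(1+0.0862)^1 + 0.4255/(1+0.0862)^2 + 0.5068/(1+0.0862)^3 + 0.6036/(1+0.0862)^4 + 10.1098/(1+0.0862)^4 = 8.7815

$8.78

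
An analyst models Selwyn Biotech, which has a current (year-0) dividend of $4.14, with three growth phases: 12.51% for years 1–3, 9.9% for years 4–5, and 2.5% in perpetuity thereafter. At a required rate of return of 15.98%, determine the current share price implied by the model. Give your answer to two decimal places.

Three-stage DDM. Project D₁…D_5; terminal Gordon value at t=5 with g = 0.025; discount at r = 0.1598.
D_1 = 4.6579
D_2 = 5.2406
D_3 = 5.8962
D_4 = 6.4799
D_5 = 7.1215
TV_5 = 7.2995/(0.1598−0.025) = 54.1506
P₀ = Σ Dₜ/(1+r)ᵗ + TV_5/(1+r)^5 = 44.4704

$44.47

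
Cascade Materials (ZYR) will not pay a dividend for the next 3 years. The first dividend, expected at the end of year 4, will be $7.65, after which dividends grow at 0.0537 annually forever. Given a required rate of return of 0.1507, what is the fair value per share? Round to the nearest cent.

$51.76

Deferred-dividend DDM. At t=3 the remaining stream is a growing perpetuity with first payment D_4 = 7.65.
V_3 = D_4/(r−g) = 7.65/(0.1507−0.0537) = 78.8660
P₀ = V_3/(1+r)^3 = 78.8660/(1+0.1507)^3 = 51.7611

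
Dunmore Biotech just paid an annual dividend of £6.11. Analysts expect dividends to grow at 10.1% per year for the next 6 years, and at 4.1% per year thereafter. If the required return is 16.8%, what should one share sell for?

£65.10

Two-stage DDM. Project D₁…D_6 at 0.101, terminal growth 0.041, discount at r = 0.168.
D_1 = 6.7271
D_2 = 7.4065
D_3 = 8.1546
D_4 = 8.9782
D_5 = 9.8850
D_6 = 10.8834
Terminal value at t=6: TV = D_7/(r−g) = 11.3296/(0.168−0.041) = 89.2097
P₀ = 6.7271/(1+0.168)^1 + 7.4065/(1+0.168)^2 + 8.1546/(1+0.168)^3 + 8.9782/(1+0.168)^4 + 9.8850/(1+0.168)^5 + 10.8834/(1+0.168)^6 + 89.2097/(1+0.168)^6 = 65.1006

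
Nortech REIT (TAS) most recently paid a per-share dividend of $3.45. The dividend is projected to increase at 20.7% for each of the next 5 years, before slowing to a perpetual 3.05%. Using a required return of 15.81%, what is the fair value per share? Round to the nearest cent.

$53.82

Two-stage DDM. Project D₁…D_5 at 0.207, terminal growth 0.0305, discount at r = 0.1581.
D_1 = 4.1642
D_2 = 5.0261
D_3 = 6.0665
D_4 = 7.3223
D_5 = 8.8380
Terminal value at t=5: TV = D_6/(r−g) = 9.1076/(0.1581−0.0305) = 71.3761
P₀ = 4.1642/(1+0.1581)^1 + 5.0261/(1+0.1581)^2 + 6.0665/(1+0.1581)^3 + 7.3223/(1+0.1581)^4 + 8.8380/(1+0.1581)^5 + 71.3761/(1+0.1581)^5 = 53.8249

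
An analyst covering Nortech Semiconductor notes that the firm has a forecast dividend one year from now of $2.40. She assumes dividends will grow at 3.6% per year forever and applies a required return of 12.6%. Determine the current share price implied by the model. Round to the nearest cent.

$26.67

Gordon growth model: P₀ = D₁/(r − g), with D₁ = 2.40 given directly.
P₀ = 2.4000 / (0.126 − 0.036) = 2.4000 / 0.09 = 26.6667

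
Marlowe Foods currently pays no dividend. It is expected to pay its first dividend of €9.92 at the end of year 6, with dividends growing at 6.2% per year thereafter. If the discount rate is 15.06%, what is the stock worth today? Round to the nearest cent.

€55.52

Deferred-dividend DDM. At t=5 the remaining stream is a growing perpetuity with first payment D_6 = 9.92.
V_5 = D_6/(r−g) = 9.92/(0.1506−0.062) = 111.9639
P₀ = V_5/(1+r)^5 = 111.9639/(1+0.1506)^5 = 55.5208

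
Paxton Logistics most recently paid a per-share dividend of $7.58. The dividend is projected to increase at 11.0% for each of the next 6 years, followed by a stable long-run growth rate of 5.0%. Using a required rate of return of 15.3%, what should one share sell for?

$101.41

Two-stage DDM. Project D₁…D_6 at 0.11, terminal growth 0.05, discount at r = 0.153.
D_1 = 8.4138
D_2 = 9.3393
D_3 = 10.3666
D_4 = 11.5070
D_5 = 12.7727
D_6 = 14.1777
Terminal value at t=6: TV = D_7/(r−g) = 14.8866/(0.153−0.05) = 144.5304
P₀ = 8.4138/(1+0.153)^1 + 9.3393/(1+0.153)^2 + 10.3666/(1+0.153)^3 + 11.5070/(1+0.153)^4 + 12.7727/(1+0.153)^5 + 14.1777/(1+0.153)^6 + 144.5304/(1+0.153)^6 = 101.4144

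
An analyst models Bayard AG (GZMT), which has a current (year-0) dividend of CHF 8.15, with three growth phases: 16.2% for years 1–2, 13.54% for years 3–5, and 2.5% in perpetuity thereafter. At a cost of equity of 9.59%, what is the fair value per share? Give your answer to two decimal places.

CHF 194.63

Three-stage DDM. Project D₁…D_5; terminal Gordon value at t=5 with g = 0.025; discount at r = 0.0959.
D_1 = 9.4703
D_2 = 11.0045
D_3 = 12.4945
D_4 = 14.1863
D_5 = 16.1071
TV_5 = 16.5097/(0.0959−0.025) = 232.8596
P₀ = Σ Dₜ/(1+r)ᵗ + TV_5/(1+r)^5 = 194.6348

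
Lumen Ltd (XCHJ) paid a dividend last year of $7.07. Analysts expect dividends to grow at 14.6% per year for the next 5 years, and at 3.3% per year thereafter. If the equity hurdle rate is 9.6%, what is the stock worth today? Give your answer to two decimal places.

Two-stage DDM. Project D₁…D_5 at 0.146, terminal growth 0.033, discount at r = 0.096.
D_1 = 8.1022
D_2 = 9.2851
D_3 = 10.6408
D_4 = 12.1943
D_5 = 13.9747
Terminal value at t=5: TV = D_6/(r−g) = 14.4359/(0.096−0.033) = 229.1407
P₀ = 8.1022/(1+0.096)^1 + 9.2851/(1+0.096)^2 + 10.6408/(1+0.096)^3 + 12.1943/(1+0.096)^4 + 13.9747/(1+0.096)^5 + 229.1407/(1+0.096)^5 = 185.3863

$185.39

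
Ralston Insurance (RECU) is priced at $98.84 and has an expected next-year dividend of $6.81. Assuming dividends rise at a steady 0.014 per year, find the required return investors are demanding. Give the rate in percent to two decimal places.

Rearranging the constant-growth DDM: r = D₁/P₀ + g.
r = 6.8100 / 98.84 + 0.014 = 0.06890 + 0.014 = 0.08290

8.29%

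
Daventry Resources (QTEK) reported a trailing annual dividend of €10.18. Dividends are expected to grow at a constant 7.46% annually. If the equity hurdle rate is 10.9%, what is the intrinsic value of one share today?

Gordon growth model: P₀ = D₁/(r − g). D₁ = 10.18 × (1 + 0.0746) = 10.9394.
P₀ = 10.9394 / (0.109 − 0.0746) = 10.9394 / 0.0344 = 318.0066

€318.01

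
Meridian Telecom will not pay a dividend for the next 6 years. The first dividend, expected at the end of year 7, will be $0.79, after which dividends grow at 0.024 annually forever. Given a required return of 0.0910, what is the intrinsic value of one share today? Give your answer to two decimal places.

Deferred-dividend DDM. At t=6 the remaining stream is a growing perpetuity with first payment D_7 = 0.79.
V_6 = D_7/(r−g) = 0.79/(0.091−0.024) = 11.7910
P₀ = V_6/(1+r)^6 = 11.7910/(1+0.091)^6 = 6.9920

$6.99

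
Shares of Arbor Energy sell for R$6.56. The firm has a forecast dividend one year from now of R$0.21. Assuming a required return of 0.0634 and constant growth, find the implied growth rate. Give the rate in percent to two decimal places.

3.14%

From P₀ = D₁/(r − g), the implied growth is g = r − D₁/P₀.
g = 0.0634 − 0.21/6.56 = 0.0634 − 0.03201 = 0.03139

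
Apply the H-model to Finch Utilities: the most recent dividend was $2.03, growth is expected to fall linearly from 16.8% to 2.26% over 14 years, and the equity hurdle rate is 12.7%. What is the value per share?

H-model: P₀ = D₀[(1+g_L) + H(g_S−g_L)]/(r−g_L), with H = 14/2 = 7.
P₀ = 2.03 × [(1+0.0226) + 7×(0.168−0.0226)] / (0.127−0.0226)
   = 2.03 × 2.0404 / 0.1044 = 39.6744

$39.67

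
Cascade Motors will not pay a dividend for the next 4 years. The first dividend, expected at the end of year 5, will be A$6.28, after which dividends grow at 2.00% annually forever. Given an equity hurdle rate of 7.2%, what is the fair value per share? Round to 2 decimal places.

A$91.45

Deferred-dividend DDM. At t=4 the remaining stream is a growing perpetuity with first payment D_5 = 6.28.
V_4 = D_5/(r−g) = 6.28/(0.072−0.02) = 120.7692
P₀ = V_4/(1+r)^4 = 120.7692/(1+0.072)^4 = 91.4486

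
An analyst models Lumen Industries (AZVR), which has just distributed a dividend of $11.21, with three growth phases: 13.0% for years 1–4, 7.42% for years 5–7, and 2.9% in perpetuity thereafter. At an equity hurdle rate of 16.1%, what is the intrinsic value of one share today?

$129.93

Three-stage DDM. Project D₁…D_7; terminal Gordon value at t=7 with g = 0.029; discount at r = 0.161.
D_1 = 12.6673
D_2 = 14.3140
D_3 = 16.1749
D_4 = 18.2776
D_5 = 19.6338
D_6 = 21.0906
D_7 = 22.6556
TV_7 = 23.3126/(0.161−0.029) = 176.6104
P₀ = Σ Dₜ/(1+r)ᵗ + TV_7/(1+r)^7 = 129.9274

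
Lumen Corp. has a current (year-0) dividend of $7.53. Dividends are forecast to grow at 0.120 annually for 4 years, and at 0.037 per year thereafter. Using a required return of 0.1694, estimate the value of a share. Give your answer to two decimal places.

Two-stage DDM. Project D₁…D_4 at 0.12, terminal growth 0.037, discount at r = 0.1694.
D_1 = 8.4336
D_2 = 9.4456
D_3 = 10.5791
D_4 = 11.8486
Terminal value at t=4: TV = D_5/(r−g) = 12.2870/(0.1694−0.037) = 92.8021
P₀ = 8.4336/(1+0.1694)^1 + 9.4456/(1+0.1694)^2 + 10.5791/(1+0.1694)^3 + 11.8486/(1+0.1694)^4 + 92.8021/(1+0.1694)^4 = 76.6962

$76.70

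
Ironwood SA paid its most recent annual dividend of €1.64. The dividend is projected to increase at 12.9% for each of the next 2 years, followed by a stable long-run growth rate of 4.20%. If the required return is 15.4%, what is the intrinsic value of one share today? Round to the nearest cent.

Two-stage DDM. Project D₁…D_2 at 0.129, terminal growth 0.042, discount at r = 0.154.
D_1 = 1.8516
D_2 = 2.0904
Terminal value at t=2: TV = D_3/(r−g) = 2.1782/(0.154−0.042) = 19.4483
P₀ = 1.8516/(1+0.154)^1 + 2.0904/(1+0.154)^2 + 19.4483/(1+0.154)^2 = 17.7781

€17.78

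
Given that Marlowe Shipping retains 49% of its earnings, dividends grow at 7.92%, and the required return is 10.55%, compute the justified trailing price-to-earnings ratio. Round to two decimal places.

20.93

Payout ratio b = 1 − 0.49 = 0.51.
Justified trailing P/E = b(1+g)/(r−g) = 0.51×(1+0.0792)/(0.1055−0.0792) = 20.9275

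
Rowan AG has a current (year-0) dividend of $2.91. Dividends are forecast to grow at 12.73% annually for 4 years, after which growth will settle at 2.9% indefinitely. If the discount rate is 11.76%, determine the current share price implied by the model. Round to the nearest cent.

$46.88

Two-stage DDM. Project D₁…D_4 at 0.1273, terminal growth 0.029, discount at r = 0.1176.
D_1 = 3.2804
D_2 = 3.6980
D_3 = 4.1688
D_4 = 4.6995
Terminal value at t=4: TV = D_5/(r−g) = 4.8358/(0.1176−0.029) = 54.5799
P₀ = 3.2804/(1+0.1176)^1 + 3.6980/(1+0.1176)^2 + 4.1688/(1+0.1176)^3 + 4.6995/(1+0.1176)^4 + 54.5799/(1+0.1176)^4 = 46.8802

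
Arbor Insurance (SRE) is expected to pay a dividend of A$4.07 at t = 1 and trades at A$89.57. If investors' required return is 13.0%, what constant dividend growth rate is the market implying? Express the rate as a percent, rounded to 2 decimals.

8.46%

From P₀ = D₁/(r − g), the implied growth is g = r − D₁/P₀.
g = 0.13 − 4.07/89.57 = 0.13 − 0.04544 = 0.08456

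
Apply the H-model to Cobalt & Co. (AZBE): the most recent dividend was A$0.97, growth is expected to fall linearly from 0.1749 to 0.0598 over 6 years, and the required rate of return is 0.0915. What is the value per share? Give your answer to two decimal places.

A$43.00

H-model: P₀ = D₀[(1+g_L) + H(g_S−g_L)]/(r−g_L), with H = 6/2 = 3.
P₀ = 0.97 × [(1+0.0598) + 3×(0.1749−0.0598)] / (0.0915−0.0598)
   = 0.97 × 1.4051 / 0.0317 = 42.9952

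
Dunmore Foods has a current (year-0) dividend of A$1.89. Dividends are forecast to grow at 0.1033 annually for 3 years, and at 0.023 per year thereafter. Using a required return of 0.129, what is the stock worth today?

Two-stage DDM. Project D₁…D_3 at 0.1033, terminal growth 0.023, discount at r = 0.129.
D_1 = 2.0852
D_2 = 2.3006
D_3 = 2.5383
Terminal value at t=3: TV = D_4/(r−g) = 2.5967/(0.129−0.023) = 24.4970
P₀ = 2.0852/(1+0.129)^1 + 2.3006/(1+0.129)^2 + 2.5383/(1+0.129)^3 + 24.4970/(1+0.129)^3 = 22.4385

A$22.44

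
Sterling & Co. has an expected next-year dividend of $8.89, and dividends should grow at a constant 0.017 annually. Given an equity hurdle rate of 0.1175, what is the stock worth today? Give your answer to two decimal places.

$88.46

Gordon growth model: P₀ = D₁/(r − g), with D₁ = 8.89 given directly.
P₀ = 8.8900 / (0.1175 − 0.017) = 8.8900 / 0.1005 = 88.4577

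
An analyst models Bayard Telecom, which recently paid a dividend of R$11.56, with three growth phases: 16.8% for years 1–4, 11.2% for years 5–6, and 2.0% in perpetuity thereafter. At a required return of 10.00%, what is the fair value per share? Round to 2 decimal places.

Three-stage DDM. Project D₁…D_6; terminal Gordon value at t=6 with g = 0.02; discount at r = 0.1.
D_1 = 13.5021
D_2 = 15.7704
D_3 = 18.4199
D_4 = 21.5144
D_5 = 23.9240
D_6 = 26.6035
TV_6 = 27.1356/(0.1−0.02) = 339.1946
P₀ = Σ Dₜ/(1+r)ᵗ + TV_6/(1+r)^6 = 275.1802

R$275.18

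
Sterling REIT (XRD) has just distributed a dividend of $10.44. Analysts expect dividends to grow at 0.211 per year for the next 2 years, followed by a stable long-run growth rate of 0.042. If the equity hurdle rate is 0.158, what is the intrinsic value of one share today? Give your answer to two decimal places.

Two-stage DDM. Project D₁…D_2 at 0.211, terminal growth 0.042, discount at r = 0.158.
D_1 = 12.6428
D_2 = 15.3105
Terminal value at t=2: TV = D_3/(r−g) = 15.9535/(0.158−0.042) = 137.5303
P₀ = 12.6428/(1+0.158)^1 + 15.3105/(1+0.158)^2 + 137.5303/(1+0.158)^2 = 124.8961

$124.90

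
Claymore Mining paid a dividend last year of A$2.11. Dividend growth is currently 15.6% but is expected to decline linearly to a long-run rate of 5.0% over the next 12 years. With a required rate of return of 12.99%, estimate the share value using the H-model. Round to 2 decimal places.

A$44.52

H-model: P₀ = D₀[(1+g_L) + H(g_S−g_L)]/(r−g_L), with H = 12/2 = 6.
P₀ = 2.11 × [(1+0.05) + 6×(0.156−0.05)] / (0.1299−0.05)
   = 2.11 × 1.6860 / 0.0799 = 44.5239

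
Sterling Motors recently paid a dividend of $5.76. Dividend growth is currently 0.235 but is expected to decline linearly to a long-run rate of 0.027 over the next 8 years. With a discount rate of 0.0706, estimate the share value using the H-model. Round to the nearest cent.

$245.59

H-model: P₀ = D₀[(1+g_L) + H(g_S−g_L)]/(r−g_L), with H = 8/2 = 4.
P₀ = 5.76 × [(1+0.027) + 4×(0.235−0.027)] / (0.0706−0.027)
   = 5.76 × 1.8590 / 0.0436 = 245.5927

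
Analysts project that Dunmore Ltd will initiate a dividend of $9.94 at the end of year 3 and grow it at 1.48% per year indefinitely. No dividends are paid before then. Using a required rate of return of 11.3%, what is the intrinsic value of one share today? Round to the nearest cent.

Deferred-dividend DDM. At t=2 the remaining stream is a growing perpetuity with first payment D_3 = 9.94.
V_2 = D_3/(r−g) = 9.94/(0.113−0.0148) = 101.2220
P₀ = V_2/(1+r)^2 = 101.2220/(1+0.113)^2 = 81.7118

$81.71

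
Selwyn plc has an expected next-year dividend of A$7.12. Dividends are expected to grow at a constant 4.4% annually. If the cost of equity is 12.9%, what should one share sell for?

A$83.76

Gordon growth model: P₀ = D₁/(r − g), with D₁ = 7.12 given directly.
P₀ = 7.1200 / (0.129 − 0.044) = 7.1200 / 0.085 = 83.7647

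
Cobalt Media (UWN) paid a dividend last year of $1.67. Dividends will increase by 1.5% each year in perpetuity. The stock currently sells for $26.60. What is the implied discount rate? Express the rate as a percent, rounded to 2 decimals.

7.87%

Rearranging the constant-growth DDM: r = D₁/P₀ + g.
D₁ = 1.67 × (1 + 0.015) = 1.6950.
r = 1.6950 / 26.60 + 0.015 = 0.06372 + 0.015 = 0.07872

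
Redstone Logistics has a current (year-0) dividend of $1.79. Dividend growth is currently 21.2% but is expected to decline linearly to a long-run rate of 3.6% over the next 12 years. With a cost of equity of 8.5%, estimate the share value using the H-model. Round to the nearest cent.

$76.42

H-model: P₀ = D₀[(1+g_L) + H(g_S−g_L)]/(r−g_L), with H = 12/2 = 6.
P₀ = 1.79 × [(1+0.036) + 6×(0.212−0.036)] / (0.085−0.036)
   = 1.79 × 2.0920 / 0.049 = 76.4220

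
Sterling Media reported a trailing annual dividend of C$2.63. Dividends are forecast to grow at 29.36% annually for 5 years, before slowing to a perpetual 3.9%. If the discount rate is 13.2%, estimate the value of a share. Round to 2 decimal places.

Two-stage DDM. Project D₁…D_5 at 0.2936, terminal growth 0.039, discount at r = 0.132.
D_1 = 3.4022
D_2 = 4.4010
D_3 = 5.6932
D_4 = 7.3647
D_5 = 9.5270
Terminal value at t=5: TV = D_6/(r−g) = 9.8985/(0.132−0.039) = 106.4360
P₀ = 3.4022/(1+0.132)^1 + 4.4010/(1+0.132)^2 + 5.6932/(1+0.132)^3 + 7.3647/(1+0.132)^4 + 9.5270/(1+0.132)^5 + 106.4360/(1+0.132)^5 = 77.2358

C$77.24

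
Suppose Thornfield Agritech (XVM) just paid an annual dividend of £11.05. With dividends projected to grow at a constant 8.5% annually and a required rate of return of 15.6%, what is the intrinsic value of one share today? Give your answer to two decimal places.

£168.86

Gordon growth model: P₀ = D₁/(r − g). D₁ = 11.05 × (1 + 0.085) = 11.9893.
P₀ = 11.9893 / (0.156 − 0.085) = 11.9893 / 0.071 = 168.8627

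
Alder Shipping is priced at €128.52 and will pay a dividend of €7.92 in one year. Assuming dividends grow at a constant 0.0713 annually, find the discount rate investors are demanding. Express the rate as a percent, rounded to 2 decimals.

13.29%

Rearranging the constant-growth DDM: r = D₁/P₀ + g.
r = 7.9200 / 128.52 + 0.0713 = 0.06162 + 0.0713 = 0.13292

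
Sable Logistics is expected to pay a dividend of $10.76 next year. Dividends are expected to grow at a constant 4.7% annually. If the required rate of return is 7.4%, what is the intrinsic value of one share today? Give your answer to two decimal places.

Gordon growth model: P₀ = D₁/(r − g), with D₁ = 10.76 given directly.
P₀ = 10.7600 / (0.074 − 0.047) = 10.7600 / 0.027 = 398.5185

$398.52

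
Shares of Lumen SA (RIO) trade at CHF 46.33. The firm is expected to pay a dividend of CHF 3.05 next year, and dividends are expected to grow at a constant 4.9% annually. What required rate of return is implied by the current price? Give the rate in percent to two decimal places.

11.48%

Rearranging the constant-growth DDM: r = D₁/P₀ + g.
r = 3.0500 / 46.33 + 0.049 = 0.06583 + 0.049 = 0.11483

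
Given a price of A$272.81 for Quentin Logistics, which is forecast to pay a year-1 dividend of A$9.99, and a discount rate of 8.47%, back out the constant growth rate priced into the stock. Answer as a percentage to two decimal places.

From P₀ = D₁/(r − g), the implied growth is g = r − D₁/P₀.
g = 0.0847 − 9.99/272.81 = 0.0847 − 0.03662 = 0.04808

4.81%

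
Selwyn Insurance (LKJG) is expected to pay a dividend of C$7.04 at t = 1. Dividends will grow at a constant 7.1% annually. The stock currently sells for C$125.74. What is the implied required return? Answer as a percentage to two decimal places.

12.70%

Rearranging the constant-growth DDM: r = D₁/P₀ + g.
r = 7.0400 / 125.74 + 0.071 = 0.05599 + 0.071 = 0.12699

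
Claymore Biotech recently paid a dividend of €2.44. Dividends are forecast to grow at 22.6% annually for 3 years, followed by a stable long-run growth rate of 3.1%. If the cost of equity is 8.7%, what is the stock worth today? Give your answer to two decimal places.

Two-stage DDM. Project D₁…D_3 at 0.226, terminal growth 0.031, discount at r = 0.087.
D_1 = 2.9914
D_2 = 3.6675
D_3 = 4.4964
Terminal value at t=3: TV = D_4/(r−g) = 4.6357/(0.087−0.031) = 82.7812
P₀ = 2.9914/(1+0.087)^1 + 3.6675/(1+0.087)^2 + 4.4964/(1+0.087)^3 + 82.7812/(1+0.087)^3 = 73.8098

€73.81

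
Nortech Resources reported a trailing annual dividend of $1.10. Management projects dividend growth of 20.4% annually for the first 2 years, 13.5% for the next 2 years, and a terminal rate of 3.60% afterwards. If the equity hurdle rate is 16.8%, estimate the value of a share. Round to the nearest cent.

Three-stage DDM. Project D₁…D_4; terminal Gordon value at t=4 with g = 0.036; discount at r = 0.168.
D_1 = 1.3244
D_2 = 1.5946
D_3 = 1.8098
D_4 = 2.0542
TV_4 = 2.1281/(0.168−0.036) = 16.1222
P₀ = Σ Dₜ/(1+r)ᵗ + TV_4/(1+r)^4 = 13.2050

$13.20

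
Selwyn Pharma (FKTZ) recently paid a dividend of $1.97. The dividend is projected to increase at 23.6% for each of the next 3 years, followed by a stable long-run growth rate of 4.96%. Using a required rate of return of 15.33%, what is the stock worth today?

$31.34

Two-stage DDM. Project D₁…D_3 at 0.236, terminal growth 0.0496, discount at r = 0.1533.
D_1 = 2.4349
D_2 = 3.0096
D_3 = 3.7198
Terminal value at t=3: TV = D_4/(r−g) = 3.9043/(0.1533−0.0496) = 37.6501
P₀ = 2.4349/(1+0.1533)^1 + 3.0096/(1+0.1533)^2 + 3.7198/(1+0.1533)^3 + 37.6501/(1+0.1533)^3 = 31.3425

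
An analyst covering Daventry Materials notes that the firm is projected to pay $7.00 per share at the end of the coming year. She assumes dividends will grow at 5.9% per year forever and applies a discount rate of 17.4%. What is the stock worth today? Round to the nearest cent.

Gordon growth model: P₀ = D₁/(r − g), with D₁ = 7.00 given directly.
P₀ = 7.0000 / (0.174 − 0.059) = 7.0000 / 0.115 = 60.8696

$60.87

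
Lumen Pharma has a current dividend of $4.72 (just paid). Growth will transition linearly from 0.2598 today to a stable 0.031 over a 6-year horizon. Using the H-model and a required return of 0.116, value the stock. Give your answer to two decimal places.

$95.37

H-model: P₀ = D₀[(1+g_L) + H(g_S−g_L)]/(r−g_L), with H = 6/2 = 3.
P₀ = 4.72 × [(1+0.031) + 3×(0.2598−0.031)] / (0.116−0.031)
   = 4.72 × 1.7174 / 0.085 = 95.3662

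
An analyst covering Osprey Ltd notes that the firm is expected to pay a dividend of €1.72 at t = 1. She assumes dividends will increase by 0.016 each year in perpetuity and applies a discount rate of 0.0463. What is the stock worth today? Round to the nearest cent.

Gordon growth model: P₀ = D₁/(r − g), with D₁ = 1.72 given directly.
P₀ = 1.7200 / (0.0463 − 0.016) = 1.7200 / 0.0303 = 56.7657

€56.77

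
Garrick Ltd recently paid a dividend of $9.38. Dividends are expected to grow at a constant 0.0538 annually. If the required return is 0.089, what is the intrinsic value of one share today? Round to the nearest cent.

$280.81

Gordon growth model: P₀ = D₁/(r − g). D₁ = 9.38 × (1 + 0.0538) = 9.8846.
P₀ = 9.8846 / (0.089 − 0.0538) = 9.8846 / 0.0352 = 280.8138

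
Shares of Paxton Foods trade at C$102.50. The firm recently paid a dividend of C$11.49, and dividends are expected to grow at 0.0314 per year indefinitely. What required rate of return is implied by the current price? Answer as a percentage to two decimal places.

Rearranging the constant-growth DDM: r = D₁/P₀ + g.
D₁ = 11.49 × (1 + 0.0314) = 11.8508.
r = 11.8508 / 102.50 + 0.0314 = 0.11562 + 0.0314 = 0.14702

14.70%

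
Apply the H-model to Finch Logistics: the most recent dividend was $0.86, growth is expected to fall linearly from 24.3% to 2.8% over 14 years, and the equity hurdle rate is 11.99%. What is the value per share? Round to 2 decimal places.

$23.70

H-model: P₀ = D₀[(1+g_L) + H(g_S−g_L)]/(r−g_L), with H = 14/2 = 7.
P₀ = 0.86 × [(1+0.028) + 7×(0.243−0.028)] / (0.1199−0.028)
   = 0.86 × 2.5330 / 0.0919 = 23.7038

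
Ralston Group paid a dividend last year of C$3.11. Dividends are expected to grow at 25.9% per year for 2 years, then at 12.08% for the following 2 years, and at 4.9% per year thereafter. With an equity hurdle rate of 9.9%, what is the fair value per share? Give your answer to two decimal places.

C$105.11

Three-stage DDM. Project D₁…D_4; terminal Gordon value at t=4 with g = 0.049; discount at r = 0.099.
D_1 = 3.9155
D_2 = 4.9296
D_3 = 5.5251
D_4 = 6.1925
TV_4 = 6.4960/(0.099−0.049) = 129.9193
P₀ = Σ Dₜ/(1+r)ᵗ + TV_4/(1+r)^4 = 105.1117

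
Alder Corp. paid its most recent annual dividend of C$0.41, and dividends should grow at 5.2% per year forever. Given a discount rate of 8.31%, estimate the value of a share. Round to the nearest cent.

Gordon growth model: P₀ = D₁/(r − g). D₁ = 0.41 × (1 + 0.052) = 0.4313.
P₀ = 0.4313 / (0.0831 − 0.052) = 0.4313 / 0.0311 = 13.8688

C$13.87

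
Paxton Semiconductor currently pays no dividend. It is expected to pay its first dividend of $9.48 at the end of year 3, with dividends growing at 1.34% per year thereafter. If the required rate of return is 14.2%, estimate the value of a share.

$56.52

Deferred-dividend DDM. At t=2 the remaining stream is a growing perpetuity with first payment D_3 = 9.48.
V_2 = D_3/(r−g) = 9.48/(0.142−0.0134) = 73.7170
P₀ = V_2/(1+r)^2 = 73.7170/(1+0.142)^2 = 56.5243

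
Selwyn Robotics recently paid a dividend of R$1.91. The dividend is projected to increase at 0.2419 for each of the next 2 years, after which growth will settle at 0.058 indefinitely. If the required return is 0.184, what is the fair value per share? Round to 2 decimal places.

R$21.75

Two-stage DDM. Project D₁…D_2 at 0.2419, terminal growth 0.058, discount at r = 0.184.
D_1 = 2.3720
D_2 = 2.9458
Terminal value at t=2: TV = D_3/(r−g) = 3.1167/(0.184−0.058) = 24.7356
P₀ = 2.3720/(1+0.184)^1 + 2.9458/(1+0.184)^2 + 24.7356/(1+0.184)^2 = 21.7496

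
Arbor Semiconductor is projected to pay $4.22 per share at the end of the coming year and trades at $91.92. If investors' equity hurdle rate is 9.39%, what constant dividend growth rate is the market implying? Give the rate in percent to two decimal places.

From P₀ = D₁/(r − g), the implied growth is g = r − D₁/P₀.
g = 0.0939 − 4.22/91.92 = 0.0939 − 0.04591 = 0.04799

4.80%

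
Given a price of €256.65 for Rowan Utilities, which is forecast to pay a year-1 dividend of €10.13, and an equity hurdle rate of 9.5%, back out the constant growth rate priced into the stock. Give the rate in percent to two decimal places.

From P₀ = D₁/(r − g), the implied growth is g = r − D₁/P₀.
g = 0.095 − 10.13/256.65 = 0.095 − 0.03947 = 0.05553

5.55%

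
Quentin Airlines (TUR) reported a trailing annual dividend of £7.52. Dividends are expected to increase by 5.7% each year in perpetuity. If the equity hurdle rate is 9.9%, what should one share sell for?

£189.25

Gordon growth model: P₀ = D₁/(r − g). D₁ = 7.52 × (1 + 0.057) = 7.9486.
P₀ = 7.9486 / (0.099 − 0.057) = 7.9486 / 0.042 = 189.2533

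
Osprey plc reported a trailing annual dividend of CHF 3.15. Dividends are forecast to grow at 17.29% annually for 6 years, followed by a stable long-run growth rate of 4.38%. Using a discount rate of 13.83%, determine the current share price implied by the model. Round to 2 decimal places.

CHF 62.66

Two-stage DDM. Project D₁…D_6 at 0.1729, terminal growth 0.0438, discount at r = 0.1383.
D_1 = 3.6946
D_2 = 4.3334
D_3 = 5.0827
D_4 = 5.9615
D_5 = 6.9922
D_6 = 8.2012
Terminal value at t=6: TV = D_7/(r−g) = 8.5604/(0.1383−0.0438) = 90.5862
P₀ = 3.6946/(1+0.1383)^1 + 4.3334/(1+0.1383)^2 + 5.0827/(1+0.1383)^3 + 5.9615/(1+0.1383)^4 + 6.9922/(1+0.1383)^5 + 8.2012/(1+0.1383)^6 + 90.5862/(1+0.1383)^6 = 62.6568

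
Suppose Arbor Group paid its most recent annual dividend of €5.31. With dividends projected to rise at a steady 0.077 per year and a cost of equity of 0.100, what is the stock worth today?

Gordon growth model: P₀ = D₁/(r − g). D₁ = 5.31 × (1 + 0.077) = 5.7189.
P₀ = 5.7189 / (0.1 − 0.077) = 5.7189 / 0.023 = 248.6465

€248.65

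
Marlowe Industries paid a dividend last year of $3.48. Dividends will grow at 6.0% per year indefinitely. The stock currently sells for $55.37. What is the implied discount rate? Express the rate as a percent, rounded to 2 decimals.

12.66%

Rearranging the constant-growth DDM: r = D₁/P₀ + g.
D₁ = 3.48 × (1 + 0.06) = 3.6888.
r = 3.6888 / 55.37 + 0.06 = 0.06662 + 0.06 = 0.12662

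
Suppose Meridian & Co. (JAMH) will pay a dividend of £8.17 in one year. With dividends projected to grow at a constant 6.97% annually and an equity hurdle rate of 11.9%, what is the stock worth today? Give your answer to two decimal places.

Gordon growth model: P₀ = D₁/(r − g), with D₁ = 8.17 given directly.
P₀ = 8.1700 / (0.119 − 0.0697) = 8.1700 / 0.0493 = 165.7201

£165.72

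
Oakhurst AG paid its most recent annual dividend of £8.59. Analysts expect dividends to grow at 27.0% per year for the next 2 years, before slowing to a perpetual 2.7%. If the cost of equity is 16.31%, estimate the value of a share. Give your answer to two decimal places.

£96.90

Two-stage DDM. Project D₁…D_2 at 0.27, terminal growth 0.027, discount at r = 0.1631.
D_1 = 10.9093
D_2 = 13.8548
Terminal value at t=2: TV = D_3/(r−g) = 14.2289/(0.1631−0.027) = 104.5473
P₀ = 10.9093/(1+0.1631)^1 + 13.8548/(1+0.1631)^2 + 104.5473/(1+0.1631)^2 = 96.9032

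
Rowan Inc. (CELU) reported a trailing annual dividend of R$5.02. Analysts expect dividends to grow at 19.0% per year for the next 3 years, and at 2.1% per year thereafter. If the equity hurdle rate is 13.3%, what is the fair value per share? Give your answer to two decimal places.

R$69.65

Two-stage DDM. Project D₁…D_3 at 0.19, terminal growth 0.021, discount at r = 0.133.
D_1 = 5.9738
D_2 = 7.1088
D_3 = 8.4595
Terminal value at t=3: TV = D_4/(r−g) = 8.6371/(0.133−0.021) = 77.1174
P₀ = 5.9738/(1+0.133)^1 + 7.1088/(1+0.133)^2 + 8.4595/(1+0.133)^3 + 77.1174/(1+0.133)^3 = 69.6496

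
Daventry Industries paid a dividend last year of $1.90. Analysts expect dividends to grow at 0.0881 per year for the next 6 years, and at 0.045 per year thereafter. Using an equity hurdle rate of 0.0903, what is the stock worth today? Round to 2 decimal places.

$54.62

Two-stage DDM. Project D₁…D_6 at 0.0881, terminal growth 0.045, discount at r = 0.0903.
D_1 = 2.0674
D_2 = 2.2495
D_3 = 2.4477
D_4 = 2.6634
D_5 = 2.8980
D_6 = 3.1533
Terminal value at t=6: TV = D_7/(r−g) = 3.2952/(0.0903−0.045) = 72.7419
P₀ = 2.0674/(1+0.0903)^1 + 2.2495/(1+0.0903)^2 + 2.4477/(1+0.0903)^3 + 2.6634/(1+0.0903)^4 + 2.8980/(1+0.0903)^5 + 3.1533/(1+0.0903)^6 + 72.7419/(1+0.0903)^6 = 54.6218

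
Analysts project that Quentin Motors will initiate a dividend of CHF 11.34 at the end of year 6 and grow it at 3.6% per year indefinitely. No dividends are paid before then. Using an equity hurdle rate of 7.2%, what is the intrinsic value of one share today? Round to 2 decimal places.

CHF 222.50

Deferred-dividend DDM. At t=5 the remaining stream is a growing perpetuity with first payment D_6 = 11.34.
V_5 = D_6/(r−g) = 11.34/(0.072−0.036) = 315.0000
P₀ = V_5/(1+r)^5 = 315.0000/(1+0.072)^5 = 222.5034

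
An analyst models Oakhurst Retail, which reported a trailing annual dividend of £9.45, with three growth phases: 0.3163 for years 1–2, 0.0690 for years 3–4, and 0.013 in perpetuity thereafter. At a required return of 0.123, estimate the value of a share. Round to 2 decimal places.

£156.52

Three-stage DDM. Project D₁…D_4; terminal Gordon value at t=4 with g = 0.013; discount at r = 0.123.
D_1 = 12.4390
D_2 = 16.3735
D_3 = 17.5033
D_4 = 18.7110
TV_4 = 18.9542/(0.123−0.013) = 172.3113
P₀ = Σ Dₜ/(1+r)ᵗ + TV_4/(1+r)^4 = 156.5248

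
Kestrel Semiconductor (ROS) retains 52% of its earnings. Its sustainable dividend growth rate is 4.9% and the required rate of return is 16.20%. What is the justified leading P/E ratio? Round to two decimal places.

Payout ratio b = 1 − 0.52 = 0.48.
Justified leading P/E = b/(r−g) = 0.48/(0.162−0.049) = 4.2478

4.25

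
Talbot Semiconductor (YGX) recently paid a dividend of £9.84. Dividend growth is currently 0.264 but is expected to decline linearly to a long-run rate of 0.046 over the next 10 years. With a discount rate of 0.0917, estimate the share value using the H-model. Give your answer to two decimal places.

H-model: P₀ = D₀[(1+g_L) + H(g_S−g_L)]/(r−g_L), with H = 10/2 = 5.
P₀ = 9.84 × [(1+0.046) + 5×(0.264−0.046)] / (0.0917−0.046)
   = 9.84 × 2.1360 / 0.0457 = 459.9177

£459.92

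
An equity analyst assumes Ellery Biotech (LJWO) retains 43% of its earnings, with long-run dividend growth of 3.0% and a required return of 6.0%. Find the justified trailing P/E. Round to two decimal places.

Payout ratio b = 1 − 0.43 = 0.57.
Justified trailing P/E = b(1+g)/(r−g) = 0.57×(1+0.03)/(0.06−0.03) = 19.5700

19.57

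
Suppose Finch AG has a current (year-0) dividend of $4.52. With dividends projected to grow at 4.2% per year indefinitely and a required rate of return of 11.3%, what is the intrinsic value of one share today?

Gordon growth model: P₀ = D₁/(r − g). D₁ = 4.52 × (1 + 0.042) = 4.7098.
P₀ = 4.7098 / (0.113 − 0.042) = 4.7098 / 0.071 = 66.3358

$66.34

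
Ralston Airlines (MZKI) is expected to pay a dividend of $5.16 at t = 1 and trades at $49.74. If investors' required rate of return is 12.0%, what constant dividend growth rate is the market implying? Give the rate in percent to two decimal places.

1.63%

From P₀ = D₁/(r − g), the implied growth is g = r − D₁/P₀.
g = 0.12 − 5.16/49.74 = 0.12 − 0.10374 = 0.01626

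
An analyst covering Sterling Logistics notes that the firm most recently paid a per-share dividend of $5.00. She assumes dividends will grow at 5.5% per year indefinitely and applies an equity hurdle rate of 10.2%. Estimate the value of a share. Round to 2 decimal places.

Gordon growth model: P₀ = D₁/(r − g). D₁ = 5.00 × (1 + 0.055) = 5.2750.
P₀ = 5.2750 / (0.102 − 0.055) = 5.2750 / 0.047 = 112.2340

$112.23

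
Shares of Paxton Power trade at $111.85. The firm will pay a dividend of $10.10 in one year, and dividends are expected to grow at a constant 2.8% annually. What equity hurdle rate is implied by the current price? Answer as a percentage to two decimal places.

11.83%

Rearranging the constant-growth DDM: r = D₁/P₀ + g.
r = 10.1000 / 111.85 + 0.028 = 0.09030 + 0.028 = 0.11830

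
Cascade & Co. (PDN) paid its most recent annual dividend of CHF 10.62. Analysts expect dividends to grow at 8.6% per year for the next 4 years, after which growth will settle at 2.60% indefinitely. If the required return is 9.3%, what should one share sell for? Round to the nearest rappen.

Two-stage DDM. Project D₁…D_4 at 0.086, terminal growth 0.026, discount at r = 0.093.
D_1 = 11.5333
D_2 = 12.5252
D_3 = 13.6024
D_4 = 14.7722
Terminal value at t=4: TV = D_5/(r−g) = 15.1562/(0.093−0.026) = 226.2124
P₀ = 11.5333/(1+0.093)^1 + 12.5252/(1+0.093)^2 + 13.6024/(1+0.093)^3 + 14.7722/(1+0.093)^4 + 226.2124/(1+0.093)^4 = 200.3066

CHF 200.31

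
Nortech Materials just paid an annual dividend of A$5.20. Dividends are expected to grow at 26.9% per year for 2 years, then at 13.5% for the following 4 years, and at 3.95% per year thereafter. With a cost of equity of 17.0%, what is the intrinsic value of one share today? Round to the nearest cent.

A$77.60

Three-stage DDM. Project D₁…D_6; terminal Gordon value at t=6 with g = 0.0395; discount at r = 0.17.
D_1 = 6.5988
D_2 = 8.3739
D_3 = 9.5044
D_4 = 10.7874
D_5 = 12.2437
D_6 = 13.8966
TV_6 = 14.4456/(0.17−0.0395) = 110.6940
P₀ = Σ Dₜ/(1+r)ᵗ + TV_6/(1+r)^6 = 77.6029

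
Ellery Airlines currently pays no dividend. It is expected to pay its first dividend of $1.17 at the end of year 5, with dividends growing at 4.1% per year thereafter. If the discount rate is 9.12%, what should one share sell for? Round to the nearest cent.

Deferred-dividend DDM. At t=4 the remaining stream is a growing perpetuity with first payment D_5 = 1.17.
V_4 = D_5/(r−g) = 1.17/(0.0912−0.041) = 23.3068
P₀ = V_4/(1+r)^4 = 23.3068/(1+0.0912)^4 = 16.4386

$16.44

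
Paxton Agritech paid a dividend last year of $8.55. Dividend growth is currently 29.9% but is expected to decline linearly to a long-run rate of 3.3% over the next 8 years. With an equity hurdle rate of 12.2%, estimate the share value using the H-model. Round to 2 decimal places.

H-model: P₀ = D₀[(1+g_L) + H(g_S−g_L)]/(r−g_L), with H = 8/2 = 4.
P₀ = 8.55 × [(1+0.033) + 4×(0.299−0.033)] / (0.122−0.033)
   = 8.55 × 2.0970 / 0.089 = 201.4534

$201.45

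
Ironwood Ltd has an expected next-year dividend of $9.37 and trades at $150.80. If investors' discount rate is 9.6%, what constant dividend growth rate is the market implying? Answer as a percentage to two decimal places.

From P₀ = D₁/(r − g), the implied growth is g = r − D₁/P₀.
g = 0.096 − 9.37/150.80 = 0.096 − 0.06214 = 0.03386

3.39%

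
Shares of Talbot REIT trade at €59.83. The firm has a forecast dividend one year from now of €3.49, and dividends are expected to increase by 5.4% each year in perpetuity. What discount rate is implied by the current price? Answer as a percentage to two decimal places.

Rearranging the constant-growth DDM: r = D₁/P₀ + g.
r = 3.4900 / 59.83 + 0.054 = 0.05833 + 0.054 = 0.11233

11.23%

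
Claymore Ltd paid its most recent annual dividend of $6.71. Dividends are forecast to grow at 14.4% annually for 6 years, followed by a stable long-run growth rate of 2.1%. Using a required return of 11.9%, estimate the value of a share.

Two-stage DDM. Project D₁…D_6 at 0.144, terminal growth 0.021, discount at r = 0.119.
D_1 = 7.6762
D_2 = 8.7816
D_3 = 10.0462
D_4 = 11.4928
D_5 = 13.1478
D_6 = 15.0411
Terminal value at t=6: TV = D_7/(r−g) = 15.3569/(0.119−0.021) = 156.7034
P₀ = 7.6762/(1+0.119)^1 + 8.7816/(1+0.119)^2 + 10.0462/(1+0.119)^3 + 11.4928/(1+0.119)^4 + 13.1478/(1+0.119)^5 + 15.0411/(1+0.119)^6 + 156.7034/(1+0.119)^6 = 123.3454

$123.35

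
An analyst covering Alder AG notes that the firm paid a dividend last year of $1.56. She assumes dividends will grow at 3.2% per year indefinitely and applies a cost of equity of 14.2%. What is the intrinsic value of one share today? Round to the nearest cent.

$14.64

Gordon growth model: P₀ = D₁/(r − g). D₁ = 1.56 × (1 + 0.032) = 1.6099.
P₀ = 1.6099 / (0.142 − 0.032) = 1.6099 / 0.11 = 14.6356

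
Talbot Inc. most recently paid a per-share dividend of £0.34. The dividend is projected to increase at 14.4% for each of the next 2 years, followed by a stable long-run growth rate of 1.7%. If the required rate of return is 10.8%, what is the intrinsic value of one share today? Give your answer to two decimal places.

Two-stage DDM. Project D₁…D_2 at 0.144, terminal growth 0.017, discount at r = 0.108.
D_1 = 0.3890
D_2 = 0.4450
Terminal value at t=2: TV = D_3/(r−g) = 0.4525/(0.108−0.017) = 4.9729
P₀ = 0.3890/(1+0.108)^1 + 0.4450/(1+0.108)^2 + 4.9729/(1+0.108)^2 = 4.7642

£4.76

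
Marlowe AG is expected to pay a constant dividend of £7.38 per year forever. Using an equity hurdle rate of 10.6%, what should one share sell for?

Zero-growth DDM (perpetuity): P₀ = D/r = 7.38 / 0.106 = 69.6226

£69.62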